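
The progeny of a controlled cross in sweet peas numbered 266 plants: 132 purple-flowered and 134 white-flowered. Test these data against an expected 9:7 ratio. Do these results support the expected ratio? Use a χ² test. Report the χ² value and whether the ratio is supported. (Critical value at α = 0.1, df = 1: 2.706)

4.745; not consistent

Expected counts for N = 266 under a 9:7 ratio (total parts = 16):
  purple-flowered: 266 × 9/16 = 149.625
  white-flowered: 266 × 7/16 = 116.375
χ² = Σ (O − E)² / E
  purple-flowered: (132 − 149.625)² / 149.625 = 2.0761
  white-flowered: (134 − 116.375)² / 116.375 = 2.6693
χ² = 2.0761 + 2.6693 = 4.7454 ≈ 4.745
Degrees of freedom = 2 − 1 = 1; critical value at α = 0.1 is 2.706.
Since 4.745 > 2.706, we reject the null hypothesis — the data do not fit the 9:7 ratio.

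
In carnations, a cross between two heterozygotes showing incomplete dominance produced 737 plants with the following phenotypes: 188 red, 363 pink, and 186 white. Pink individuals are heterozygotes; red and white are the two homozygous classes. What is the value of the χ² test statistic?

With incomplete dominance, a heterozygote × heterozygote cross gives a 1:2:1 phenotypic ratio.
Total ratio parts = 4. Expected numbers out of 737:
  red: 737 × 1/4 = 184.25
  pink: 737 × 2/4 = 368.5
  white: 737 × 1/4 = 184.25
χ² = Σ (O − E)² / E
  red: (188 − 184.25)² / 184.25 = 0.0763
  pink: (363 − 368.5)² / 368.5 = 0.0821
  white: (186 − 184.25)² / 184.25 = 0.0166
χ² = 0.0763 + 0.0821 + 0.0166 = 0.175

0.175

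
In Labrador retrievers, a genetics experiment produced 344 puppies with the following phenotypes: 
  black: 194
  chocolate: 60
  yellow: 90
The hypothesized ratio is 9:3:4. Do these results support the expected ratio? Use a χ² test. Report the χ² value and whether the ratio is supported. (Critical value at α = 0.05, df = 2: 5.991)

Under the 9:3:4 hypothesis (Σ ratio = 16, N = 344):
  black: 344 × 9/16 = 193.5
  chocolate: 344 × 3/16 = 64.5
  yellow: 344 × 4/16 = 86
χ² = Σ (O − E)² / E
  black: (194 − 193.5)² / 193.5 = 0.0013
  chocolate: (60 − 64.5)² / 64.5 = 0.3140
  yellow: (90 − 86)² / 86 = 0.1860
χ² = 0.0013 + 0.3140 + 0.1860 = 0.5013 ≈ 0.501
Degrees of freedom = 3 − 1 = 2; critical value at α = 0.05 is 5.991.
Since 0.501 < 5.991, we fail to reject the null hypothesis — the data are consistent with the 9:3:4 ratio.

0.501; consistent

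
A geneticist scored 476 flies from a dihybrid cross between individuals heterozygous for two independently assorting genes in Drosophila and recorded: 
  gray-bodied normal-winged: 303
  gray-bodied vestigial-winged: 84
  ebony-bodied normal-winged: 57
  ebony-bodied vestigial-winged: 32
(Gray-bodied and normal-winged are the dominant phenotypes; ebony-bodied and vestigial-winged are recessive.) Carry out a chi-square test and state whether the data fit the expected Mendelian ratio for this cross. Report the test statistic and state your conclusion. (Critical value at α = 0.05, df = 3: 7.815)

16.773; not consistent

A dihybrid F₂ with independent assortment and complete dominance at both loci gives a 9:3:3:1 phenotypic ratio.
The 9:3:3:1 ratio has 16 parts, so with N = 476 the expected counts are:
  gray-bodied normal-winged: 476 × 9/16 = 267.75
  gray-bodied vestigial-winged: 476 × 3/16 = 89.25
  ebony-bodied normal-winged: 476 × 3/16 = 89.25
  ebony-bodied vestigial-winged: 476 × 1/16 = 29.75
χ² = Σ (O − E)² / E
  gray-bodied normal-winged: (303 − 267.75)² / 267.75 = 4.6408
  gray-bodied vestigial-winged: (84 − 89.25)² / 89.25 = 0.3088
  ebony-bodied normal-winged: (57 − 89.25)² / 89.25 = 11.6534
  ebony-bodied vestigial-winged: (32 − 29.75)² / 29.75 = 0.1702
χ² = 4.6408 + 0.3088 + 11.6534 + 0.1702 = 16.7732 ≈ 16.773
Degrees of freedom = 4 − 1 = 3; critical value at α = 0.05 is 7.815.
Since 16.773 > 7.815, we reject the null hypothesis — the data do not fit the 9:3:3:1 ratio.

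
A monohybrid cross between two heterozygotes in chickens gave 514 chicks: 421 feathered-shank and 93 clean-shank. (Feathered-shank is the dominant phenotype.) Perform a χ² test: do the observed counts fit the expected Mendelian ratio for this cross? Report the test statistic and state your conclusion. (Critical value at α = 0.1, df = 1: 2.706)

13.077; not consistent

For a monohybrid cross between heterozygotes with complete dominance, the expected phenotypic ratio is 3:1.
Total ratio parts = 4. Expected numbers out of 514:
  feathered-shank: 514 × 3/4 = 385.5
  clean-shank: 514 × 1/4 = 128.5
χ² = Σ (O − E)² / E
  feathered-shank: (421 − 385.5)² / 385.5 = 3.2691
  clean-shank: (93 − 128.5)² / 128.5 = 9.8074
χ² = 3.2691 + 9.8074 = 13.0765 ≈ 13.077
Degrees of freedom = 2 − 1 = 1; critical value at α = 0.1 is 2.706.
Since 13.077 > 2.706, we reject the null hypothesis — the data do not fit the 3:1 ratio.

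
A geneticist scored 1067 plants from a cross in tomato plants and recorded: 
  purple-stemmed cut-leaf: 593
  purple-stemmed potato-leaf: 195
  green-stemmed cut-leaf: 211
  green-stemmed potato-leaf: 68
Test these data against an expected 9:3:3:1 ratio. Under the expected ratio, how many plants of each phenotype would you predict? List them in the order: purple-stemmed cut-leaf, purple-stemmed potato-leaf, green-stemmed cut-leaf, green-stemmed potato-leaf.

600.1875, 200.0625, 200.0625, 66.6875

Total ratio parts = 16. Expected numbers out of 1067:
  purple-stemmed cut-leaf: 1067 × 9/16 = 600.1875
  purple-stemmed potato-leaf: 1067 × 3/16 = 200.0625
  green-stemmed cut-leaf: 1067 × 3/16 = 200.0625
  green-stemmed potato-leaf: 1067 × 1/16 = 66.6875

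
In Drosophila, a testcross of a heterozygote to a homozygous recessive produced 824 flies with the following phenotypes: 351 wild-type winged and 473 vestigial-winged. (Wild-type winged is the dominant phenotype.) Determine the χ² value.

A testcross of a heterozygote (Aa × aa) gives a 1:1 phenotypic ratio.
Total ratio parts = 2. Expected numbers out of 824:
  wild-type winged: 824 × 1/2 = 412
  vestigial-winged: 824 × 1/2 = 412
χ² = Σ (O − E)² / E
  wild-type winged: (351 − 412)² / 412 = 9.0316
  vestigial-winged: (473 − 412)² / 412 = 9.0316
χ² = 9.0316 + 9.0316 = 18.0632 ≈ 18.063

18.063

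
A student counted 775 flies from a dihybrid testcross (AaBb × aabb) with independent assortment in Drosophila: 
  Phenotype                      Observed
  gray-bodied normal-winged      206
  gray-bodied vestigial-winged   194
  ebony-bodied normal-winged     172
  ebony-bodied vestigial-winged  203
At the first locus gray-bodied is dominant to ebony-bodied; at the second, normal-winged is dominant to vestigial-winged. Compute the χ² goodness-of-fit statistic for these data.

A dihybrid testcross with independent assortment gives a 1:1:1:1 ratio.
Expected counts for N = 775 under a 1:1:1:1 ratio (total parts = 4):
  gray-bodied normal-winged: 775 × 1/4 = 193.75
  gray-bodied vestigial-winged: 775 × 1/4 = 193.75
  ebony-bodied normal-winged: 775 × 1/4 = 193.75
  ebony-bodied vestigial-winged: 775 × 1/4 = 193.75
χ² = Σ (O − E)² / E
  gray-bodied normal-winged: (206 − 193.75)² / 193.75 = 0.7745
  gray-bodied vestigial-winged: (194 − 193.75)² / 193.75 = 0.0003
  ebony-bodied normal-winged: (172 − 193.75)² / 193.75 = 2.4416
  ebony-bodied vestigial-winged: (203 − 193.75)² / 193.75 = 0.4416
χ² = 0.7745 + 0.0003 + 2.4416 + 0.4416 = 3.658

3.658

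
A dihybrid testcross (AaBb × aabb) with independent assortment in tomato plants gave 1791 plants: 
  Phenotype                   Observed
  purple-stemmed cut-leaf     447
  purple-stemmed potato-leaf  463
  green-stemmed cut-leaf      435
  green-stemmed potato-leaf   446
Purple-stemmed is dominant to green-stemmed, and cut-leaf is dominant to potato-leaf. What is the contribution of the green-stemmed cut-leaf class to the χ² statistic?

0.363

A dihybrid testcross with independent assortment gives a 1:1:1:1 ratio.
Expected counts for N = 1791 under a 1:1:1:1 ratio (total parts = 4):
  purple-stemmed cut-leaf: 1791 × 1/4 = 447.75
  purple-stemmed potato-leaf: 1791 × 1/4 = 447.75
  green-stemmed cut-leaf: 1791 × 1/4 = 447.75
  green-stemmed potato-leaf: 1791 × 1/4 = 447.75
Contribution of green-stemmed cut-leaf: (435 − 447.75)² / 447.75 = 0.3631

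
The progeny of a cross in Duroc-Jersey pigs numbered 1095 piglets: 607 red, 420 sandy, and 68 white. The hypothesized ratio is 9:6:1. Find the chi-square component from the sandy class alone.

Under the 9:6:1 hypothesis (Σ ratio = 16, N = 1095):
  red: 1095 × 9/16 = 615.9375
  sandy: 1095 × 6/16 = 410.625
  white: 1095 × 1/16 = 68.4375
Contribution of sandy: (420 − 410.625)² / 410.625 = 0.2140

0.214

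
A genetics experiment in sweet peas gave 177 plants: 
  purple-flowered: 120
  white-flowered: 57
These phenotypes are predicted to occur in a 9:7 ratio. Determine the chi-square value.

Under the 9:7 hypothesis (Σ ratio = 16, N = 177):
  purple-flowered: 177 × 9/16 = 99.5625
  white-flowered: 177 × 7/16 = 77.4375
χ² = Σ (O − E)² / E
  purple-flowered: (120 − 99.5625)² / 99.5625 = 4.1953
  white-flowered: (57 − 77.4375)² / 77.4375 = 5.3939
χ² = 4.1953 + 5.3939 = 9.5892 ≈ 9.589

9.589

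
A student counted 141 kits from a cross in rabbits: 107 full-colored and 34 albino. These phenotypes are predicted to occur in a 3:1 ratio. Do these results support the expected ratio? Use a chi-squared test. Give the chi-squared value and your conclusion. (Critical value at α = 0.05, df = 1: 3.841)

0.059; consistent

The 3:1 ratio has 4 parts, so with N = 141 the expected counts are:
  full-colored: 141 × 3/4 = 105.75
  albino: 141 × 1/4 = 35.25
χ² = Σ (O − E)² / E
  full-colored: (107 − 105.75)² / 105.75 = 0.0148
  albino: (34 − 35.25)² / 35.25 = 0.0443
χ² = 0.0148 + 0.0443 = 0.0591 ≈ 0.059
Degrees of freedom = 2 − 1 = 1; critical value at α = 0.05 is 3.841.
Since 0.059 < 3.841, we fail to reject the null hypothesis — the data are consistent with the 3:1 ratio.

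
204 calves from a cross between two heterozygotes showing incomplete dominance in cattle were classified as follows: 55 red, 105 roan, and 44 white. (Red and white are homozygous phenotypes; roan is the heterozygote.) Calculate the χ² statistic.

1.363

With incomplete dominance, a heterozygote × heterozygote cross gives a 1:2:1 phenotypic ratio.
Expected counts for N = 204 under a 1:2:1 ratio (total parts = 4):
  red: 204 × 1/4 = 51
  roan: 204 × 2/4 = 102
  white: 204 × 1/4 = 51
χ² = Σ (O − E)² / E
  red: (55 − 51)² / 51 = 0.3137
  roan: (105 − 102)² / 102 = 0.0882
  white: (44 − 51)² / 51 = 0.9608
χ² = 0.3137 + 0.0882 + 0.9608 = 1.3627 ≈ 1.363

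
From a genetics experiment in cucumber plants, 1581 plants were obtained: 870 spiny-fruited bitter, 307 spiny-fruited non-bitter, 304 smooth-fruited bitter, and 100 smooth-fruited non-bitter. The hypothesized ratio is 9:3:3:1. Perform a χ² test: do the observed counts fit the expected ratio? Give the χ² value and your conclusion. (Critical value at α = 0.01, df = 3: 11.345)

Under the 9:3:3:1 hypothesis (Σ ratio = 16, N = 1581):
  spiny-fruited bitter: 1581 × 9/16 = 889.3125
  spiny-fruited non-bitter: 1581 × 3/16 = 296.4375
  smooth-fruited bitter: 1581 × 3/16 = 296.4375
  smooth-fruited non-bitter: 1581 × 1/16 = 98.8125
χ² = Σ (O − E)² / E
  spiny-fruited bitter: (870 − 889.3125)² / 889.3125 = 0.4194
  spiny-fruited non-bitter: (307 − 296.4375)² / 296.4375 = 0.3764
  smooth-fruited bitter: (304 − 296.4375)² / 296.4375 = 0.1929
  smooth-fruited non-bitter: (100 − 98.8125)² / 98.8125 = 0.0143
χ² = 0.4194 + 0.3764 + 0.1929 + 0.0143 = 1.003
Degrees of freedom = 4 − 1 = 3; critical value at α = 0.01 is 11.345.
Since 1.003 < 11.345, we fail to reject the null hypothesis — the data are consistent with the 9:3:3:1 ratio.

1.003; consistent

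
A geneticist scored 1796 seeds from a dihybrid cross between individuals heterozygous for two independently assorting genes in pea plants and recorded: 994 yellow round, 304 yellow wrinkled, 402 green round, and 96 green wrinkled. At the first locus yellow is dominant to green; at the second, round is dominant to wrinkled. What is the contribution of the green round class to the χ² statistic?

12.643

A dihybrid F₂ with independent assortment and complete dominance at both loci gives a 9:3:3:1 phenotypic ratio.
Expected counts for N = 1796 under a 9:3:3:1 ratio (total parts = 16):
  yellow round: 1796 × 9/16 = 1010.25
  yellow wrinkled: 1796 × 3/16 = 336.75
  green round: 1796 × 3/16 = 336.75
  green wrinkled: 1796 × 1/16 = 112.25
Contribution of green round: (402 − 336.75)² / 336.75 = 12.6431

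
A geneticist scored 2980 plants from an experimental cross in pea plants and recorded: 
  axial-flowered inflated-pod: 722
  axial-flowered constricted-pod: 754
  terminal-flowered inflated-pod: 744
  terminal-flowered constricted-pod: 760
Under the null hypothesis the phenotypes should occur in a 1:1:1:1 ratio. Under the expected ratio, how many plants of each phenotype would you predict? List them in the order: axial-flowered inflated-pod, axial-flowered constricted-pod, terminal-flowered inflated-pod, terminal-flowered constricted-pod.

745, 745, 745, 745

The 1:1:1:1 ratio has 4 parts, so with N = 2980 the expected counts are:
  axial-flowered inflated-pod: 2980 × 1/4 = 745
  axial-flowered constricted-pod: 2980 × 1/4 = 745
  terminal-flowered inflated-pod: 2980 × 1/4 = 745
  terminal-flowered constricted-pod: 2980 × 1/4 = 745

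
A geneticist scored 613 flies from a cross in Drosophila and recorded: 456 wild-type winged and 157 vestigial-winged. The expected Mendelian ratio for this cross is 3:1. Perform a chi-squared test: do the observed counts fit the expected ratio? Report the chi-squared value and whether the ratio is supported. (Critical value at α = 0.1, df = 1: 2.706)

0.122; consistent

Expected counts for N = 613 under a 3:1 ratio (total parts = 4):
  wild-type winged: 613 × 3/4 = 459.75
  vestigial-winged: 613 × 1/4 = 153.25
χ² = Σ (O − E)² / E
  wild-type winged: (456 − 459.75)² / 459.75 = 0.0306
  vestigial-winged: (157 − 153.25)² / 153.25 = 0.0918
χ² = 0.0306 + 0.0918 = 0.1224 ≈ 0.122
Degrees of freedom = 2 − 1 = 1; critical value at α = 0.1 is 2.706.
Since 0.122 < 2.706, we fail to reject the null hypothesis — the data are consistent with the 3:1 ratio.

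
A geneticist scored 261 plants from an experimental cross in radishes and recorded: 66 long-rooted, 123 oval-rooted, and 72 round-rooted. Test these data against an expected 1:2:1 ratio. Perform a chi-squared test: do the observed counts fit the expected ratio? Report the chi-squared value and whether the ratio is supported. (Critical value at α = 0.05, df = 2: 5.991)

Expected counts for N = 261 under a 1:2:1 ratio (total parts = 4):
  long-rooted: 261 × 1/4 = 65.25
  oval-rooted: 261 × 2/4 = 130.5
  round-rooted: 261 × 1/4 = 65.25
χ² = Σ (O − E)² / E
  long-rooted: (66 − 65.25)² / 65.25 = 0.0086
  oval-rooted: (123 − 130.5)² / 130.5 = 0.4310
  round-rooted: (72 − 65.25)² / 65.25 = 0.6983
χ² = 0.0086 + 0.4310 + 0.6983 = 1.1379 ≈ 1.138
Degrees of freedom = 3 − 1 = 2; critical value at α = 0.05 is 5.991.
Since 1.138 < 5.991, we fail to reject the null hypothesis — the data are consistent with the 1:2:1 ratio.

1.138; consistent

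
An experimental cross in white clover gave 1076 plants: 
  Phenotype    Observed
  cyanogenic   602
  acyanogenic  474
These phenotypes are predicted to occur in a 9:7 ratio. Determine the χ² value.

0.040

Total ratio parts = 16. Expected numbers out of 1076:
  cyanogenic: 1076 × 9/16 = 605.25
  acyanogenic: 1076 × 7/16 = 470.75
χ² = Σ (O − E)² / E
  cyanogenic: (602 − 605.25)² / 605.25 = 0.0175
  acyanogenic: (474 − 470.75)² / 470.75 = 0.0224
χ² = 0.0175 + 0.0224 = 0.0399 ≈ 0.040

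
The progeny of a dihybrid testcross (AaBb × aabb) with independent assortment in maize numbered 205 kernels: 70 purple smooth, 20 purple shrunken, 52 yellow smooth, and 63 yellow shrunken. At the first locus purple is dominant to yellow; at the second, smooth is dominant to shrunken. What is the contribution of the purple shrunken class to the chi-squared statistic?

A dihybrid testcross with independent assortment gives a 1:1:1:1 ratio.
Expected counts for N = 205 under a 1:1:1:1 ratio (total parts = 4):
  purple smooth: 205 × 1/4 = 51.25
  purple shrunken: 205 × 1/4 = 51.25
  yellow smooth: 205 × 1/4 = 51.25
  yellow shrunken: 205 × 1/4 = 51.25
Contribution of purple shrunken: (20 − 51.25)² / 51.25 = 19.0549

19.055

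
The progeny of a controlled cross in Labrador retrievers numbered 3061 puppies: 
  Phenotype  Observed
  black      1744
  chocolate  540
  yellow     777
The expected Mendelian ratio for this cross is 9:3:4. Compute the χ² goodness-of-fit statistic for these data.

The 9:3:4 ratio has 16 parts, so with N = 3061 the expected counts are:
  black: 3061 × 9/16 = 1721.8125
  chocolate: 3061 × 3/16 = 573.9375
  yellow: 3061 × 4/16 = 765.25
χ² = Σ (O − E)² / E
  black: (1744 − 1721.8125)² / 1721.8125 = 0.2859
  chocolate: (540 − 573.9375)² / 573.9375 = 2.0068
  yellow: (777 − 765.25)² / 765.25 = 0.1804
χ² = 0.2859 + 2.0068 + 0.1804 = 2.4731 ≈ 2.473

2.473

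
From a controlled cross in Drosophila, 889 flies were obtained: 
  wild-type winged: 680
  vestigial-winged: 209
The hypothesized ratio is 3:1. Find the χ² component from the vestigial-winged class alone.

0.790

Total ratio parts = 4. Expected numbers out of 889:
  wild-type winged: 889 × 3/4 = 666.75
  vestigial-winged: 889 × 1/4 = 222.25
Contribution of vestigial-winged: (209 − 222.25)² / 222.25 = 0.7899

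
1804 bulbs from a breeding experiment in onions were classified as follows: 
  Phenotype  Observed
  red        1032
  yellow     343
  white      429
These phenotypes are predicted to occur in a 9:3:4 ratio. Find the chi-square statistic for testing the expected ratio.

Expected counts for N = 1804 under a 9:3:4 ratio (total parts = 16):
  red: 1804 × 9/16 = 1014.75
  yellow: 1804 × 3/16 = 338.25
  white: 1804 × 4/16 = 451
χ² = Σ (O − E)² / E
  red: (1032 − 1014.75)² / 1014.75 = 0.2932
  yellow: (343 − 338.25)² / 338.25 = 0.0667
  white: (429 − 451)² / 451 = 1.0732
χ² = 0.2932 + 0.0667 + 1.0732 = 1.4331 ≈ 1.433

1.433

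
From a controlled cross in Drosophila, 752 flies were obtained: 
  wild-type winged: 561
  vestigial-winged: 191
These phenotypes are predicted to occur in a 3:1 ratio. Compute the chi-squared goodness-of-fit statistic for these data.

Total ratio parts = 4. Expected numbers out of 752:
  wild-type winged: 752 × 3/4 = 564
  vestigial-winged: 752 × 1/4 = 188
χ² = Σ (O − E)² / E
  wild-type winged: (561 − 564)² / 564 = 0.0160
  vestigial-winged: (191 − 188)² / 188 = 0.0479
χ² = 0.0160 + 0.0479 = 0.0639 ≈ 0.064

0.064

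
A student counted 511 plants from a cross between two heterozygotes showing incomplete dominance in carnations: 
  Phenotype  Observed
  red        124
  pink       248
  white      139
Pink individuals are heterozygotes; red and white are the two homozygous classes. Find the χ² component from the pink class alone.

With incomplete dominance, a heterozygote × heterozygote cross gives a 1:2:1 phenotypic ratio.
Under the 1:2:1 hypothesis (Σ ratio = 4, N = 511):
  red: 511 × 1/4 = 127.75
  pink: 511 × 2/4 = 255.5
  white: 511 × 1/4 = 127.75
Contribution of pink: (248 − 255.5)² / 255.5 = 0.2202

0.220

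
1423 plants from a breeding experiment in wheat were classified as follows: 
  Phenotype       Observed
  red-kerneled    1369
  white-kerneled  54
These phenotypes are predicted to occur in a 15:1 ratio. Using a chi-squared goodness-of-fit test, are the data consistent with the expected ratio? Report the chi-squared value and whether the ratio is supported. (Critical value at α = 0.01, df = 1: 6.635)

The 15:1 ratio has 16 parts, so with N = 1423 the expected counts are:
  red-kerneled: 1423 × 15/16 = 1334.0625
  white-kerneled: 1423 × 1/16 = 88.9375
χ² = Σ (O − E)² / E
  red-kerneled: (1369 − 1334.0625)² / 1334.0625 = 0.9150
  white-kerneled: (54 − 88.9375)² / 88.9375 = 13.7246
χ² = 0.9150 + 13.7246 = 14.6396 ≈ 14.640
Degrees of freedom = 2 − 1 = 1; critical value at α = 0.01 is 6.635.
Since 14.640 > 6.635, we reject the null hypothesis — the data do not fit the 15:1 ratio.

14.640; not consistent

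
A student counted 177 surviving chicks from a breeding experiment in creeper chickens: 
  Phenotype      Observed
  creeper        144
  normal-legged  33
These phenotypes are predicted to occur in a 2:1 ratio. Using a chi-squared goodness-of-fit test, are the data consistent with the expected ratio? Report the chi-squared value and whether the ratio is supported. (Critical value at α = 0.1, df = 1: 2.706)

The 2:1 ratio has 3 parts, so with N = 177 the expected counts are:
  creeper: 177 × 2/3 = 118
  normal-legged: 177 × 1/3 = 59
χ² = Σ (O − E)² / E
  creeper: (144 − 118)² / 118 = 5.7288
  normal-legged: (33 − 59)² / 59 = 11.4576
χ² = 5.7288 + 11.4576 = 17.1864 ≈ 17.186
Degrees of freedom = 2 − 1 = 1; critical value at α = 0.1 is 2.706.
Since 17.186 > 2.706, we reject the null hypothesis — the data do not fit the 2:1 ratio.

17.186; not consistent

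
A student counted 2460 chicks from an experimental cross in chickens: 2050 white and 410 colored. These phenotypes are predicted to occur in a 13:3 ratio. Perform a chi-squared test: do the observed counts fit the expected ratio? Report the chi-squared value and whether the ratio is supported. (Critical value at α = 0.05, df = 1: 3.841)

Total ratio parts = 16. Expected numbers out of 2460:
  white: 2460 × 13/16 = 1998.75
  colored: 2460 × 3/16 = 461.25
χ² = Σ (O − E)² / E
  white: (2050 − 1998.75)² / 1998.75 = 1.3141
  colored: (410 − 461.25)² / 461.25 = 5.6944
χ² = 1.3141 + 5.6944 = 7.0085 ≈ 7.009
Degrees of freedom = 2 − 1 = 1; critical value at α = 0.05 is 3.841.
Since 7.009 > 3.841, we reject the null hypothesis — the data do not fit the 13:3 ratio.

7.009; not consistent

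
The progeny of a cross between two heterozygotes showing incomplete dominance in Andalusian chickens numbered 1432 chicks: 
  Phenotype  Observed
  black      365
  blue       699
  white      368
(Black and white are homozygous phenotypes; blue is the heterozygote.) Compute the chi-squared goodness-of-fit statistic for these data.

0.820

With incomplete dominance, a heterozygote × heterozygote cross gives a 1:2:1 phenotypic ratio.
Expected counts for N = 1432 under a 1:2:1 ratio (total parts = 4):
  black: 1432 × 1/4 = 358
  blue: 1432 × 2/4 = 716
  white: 1432 × 1/4 = 358
χ² = Σ (O − E)² / E
  black: (365 − 358)² / 358 = 0.1369
  blue: (699 − 716)² / 716 = 0.4036
  white: (368 − 358)² / 358 = 0.2793
χ² = 0.1369 + 0.4036 + 0.2793 = 0.8198 ≈ 0.820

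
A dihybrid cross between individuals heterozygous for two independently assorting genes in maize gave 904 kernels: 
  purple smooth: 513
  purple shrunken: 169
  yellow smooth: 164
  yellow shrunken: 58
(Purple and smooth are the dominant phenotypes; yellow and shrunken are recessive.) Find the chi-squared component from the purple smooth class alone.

A dihybrid F₂ with independent assortment and complete dominance at both loci gives a 9:3:3:1 phenotypic ratio.
Under the 9:3:3:1 hypothesis (Σ ratio = 16, N = 904):
  purple smooth: 904 × 9/16 = 508.5
  purple shrunken: 904 × 3/16 = 169.5
  yellow smooth: 904 × 3/16 = 169.5
  yellow shrunken: 904 × 1/16 = 56.5
Contribution of purple smooth: (513 − 508.5)² / 508.5 = 0.0398

0.040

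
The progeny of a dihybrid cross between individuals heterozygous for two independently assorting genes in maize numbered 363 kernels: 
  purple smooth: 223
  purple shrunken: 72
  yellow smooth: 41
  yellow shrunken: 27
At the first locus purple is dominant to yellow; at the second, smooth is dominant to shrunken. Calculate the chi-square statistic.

13.541

A dihybrid F₂ with independent assortment and complete dominance at both loci gives a 9:3:3:1 phenotypic ratio.
Expected counts for N = 363 under a 9:3:3:1 ratio (total parts = 16):
  purple smooth: 363 × 9/16 = 204.1875
  purple shrunken: 363 × 3/16 = 68.0625
  yellow smooth: 363 × 3/16 = 68.0625
  yellow shrunken: 363 × 1/16 = 22.6875
χ² = Σ (O − E)² / E
  purple smooth: (223 − 204.1875)² / 204.1875 = 1.7333
  purple shrunken: (72 − 68.0625)² / 68.0625 = 0.2278
  yellow smooth: (41 − 68.0625)² / 68.0625 = 10.7604
  yellow shrunken: (27 − 22.6875)² / 22.6875 = 0.8197
χ² = 1.7333 + 0.2278 + 10.7604 + 0.8197 = 13.5412 ≈ 13.541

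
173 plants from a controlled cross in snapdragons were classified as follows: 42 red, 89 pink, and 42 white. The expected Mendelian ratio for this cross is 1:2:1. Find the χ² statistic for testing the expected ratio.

The 1:2:1 ratio has 4 parts, so with N = 173 the expected counts are:
  red: 173 × 1/4 = 43.25
  pink: 173 × 2/4 = 86.5
  white: 173 × 1/4 = 43.25
χ² = Σ (O − E)² / E
  red: (42 − 43.25)² / 43.25 = 0.0361
  pink: (89 − 86.5)² / 86.5 = 0.0723
  white: (42 − 43.25)² / 43.25 = 0.0361
χ² = 0.0361 + 0.0723 + 0.0361 = 0.1445 ≈ 0.145

0.145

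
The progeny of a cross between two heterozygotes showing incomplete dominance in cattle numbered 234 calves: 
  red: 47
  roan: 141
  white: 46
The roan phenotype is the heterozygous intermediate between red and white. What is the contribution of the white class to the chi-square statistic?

2.671

With incomplete dominance, a heterozygote × heterozygote cross gives a 1:2:1 phenotypic ratio.
Expected counts for N = 234 under a 1:2:1 ratio (total parts = 4):
  red: 234 × 1/4 = 58.5
  roan: 234 × 2/4 = 117
  white: 234 × 1/4 = 58.5
Contribution of white: (46 − 58.5)² / 58.5 = 2.6709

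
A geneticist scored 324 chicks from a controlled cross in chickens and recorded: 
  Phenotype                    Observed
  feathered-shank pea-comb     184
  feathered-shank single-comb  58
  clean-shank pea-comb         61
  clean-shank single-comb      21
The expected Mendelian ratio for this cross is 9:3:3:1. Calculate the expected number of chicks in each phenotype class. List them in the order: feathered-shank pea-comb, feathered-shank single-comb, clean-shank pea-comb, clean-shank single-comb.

182.25, 60.75, 60.75, 20.25

Total ratio parts = 16. Expected numbers out of 324:
  feathered-shank pea-comb: 324 × 9/16 = 182.25
  feathered-shank single-comb: 324 × 3/16 = 60.75
  clean-shank pea-comb: 324 × 3/16 = 60.75
  clean-shank single-comb: 324 × 1/16 = 20.25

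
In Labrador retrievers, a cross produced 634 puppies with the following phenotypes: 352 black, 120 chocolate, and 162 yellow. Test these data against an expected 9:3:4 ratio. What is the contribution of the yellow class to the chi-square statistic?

0.077

The 9:3:4 ratio has 16 parts, so with N = 634 the expected counts are:
  black: 634 × 9/16 = 356.625
  chocolate: 634 × 3/16 = 118.875
  yellow: 634 × 4/16 = 158.5
Contribution of yellow: (162 − 158.5)² / 158.5 = 0.0773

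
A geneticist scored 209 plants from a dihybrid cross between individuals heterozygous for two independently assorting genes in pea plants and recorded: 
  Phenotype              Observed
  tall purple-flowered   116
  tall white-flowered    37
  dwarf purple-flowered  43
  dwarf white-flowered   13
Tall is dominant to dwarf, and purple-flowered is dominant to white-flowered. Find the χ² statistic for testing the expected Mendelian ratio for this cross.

0.514

A dihybrid F₂ with independent assortment and complete dominance at both loci gives a 9:3:3:1 phenotypic ratio.
The 9:3:3:1 ratio has 16 parts, so with N = 209 the expected counts are:
  tall purple-flowered: 209 × 9/16 = 117.5625
  tall white-flowered: 209 × 3/16 = 39.1875
  dwarf purple-flowered: 209 × 3/16 = 39.1875
  dwarf white-flowered: 209 × 1/16 = 13.0625
χ² = Σ (O − E)² / E
  tall purple-flowered: (116 − 117.5625)² / 117.5625 = 0.0208
  tall white-flowered: (37 − 39.1875)² / 39.1875 = 0.1221
  dwarf purple-flowered: (43 − 39.1875)² / 39.1875 = 0.3709
  dwarf white-flowered: (13 − 13.0625)² / 13.0625 = 0.0003
χ² = 0.0208 + 0.1221 + 0.3709 + 0.0003 = 0.5141 ≈ 0.514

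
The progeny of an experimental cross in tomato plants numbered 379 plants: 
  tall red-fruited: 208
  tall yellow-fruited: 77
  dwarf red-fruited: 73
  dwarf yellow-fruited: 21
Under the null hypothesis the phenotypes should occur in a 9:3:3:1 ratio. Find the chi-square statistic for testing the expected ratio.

The 9:3:3:1 ratio has 16 parts, so with N = 379 the expected counts are:
  tall red-fruited: 379 × 9/16 = 213.1875
  tall yellow-fruited: 379 × 3/16 = 71.0625
  dwarf red-fruited: 379 × 3/16 = 71.0625
  dwarf yellow-fruited: 379 × 1/16 = 23.6875
χ² = Σ (O − E)² / E
  tall red-fruited: (208 − 213.1875)² / 213.1875 = 0.1262
  tall yellow-fruited: (77 − 71.0625)² / 71.0625 = 0.4961
  dwarf red-fruited: (73 − 71.0625)² / 71.0625 = 0.0528
  dwarf yellow-fruited: (21 − 23.6875)² / 23.6875 = 0.3049
χ² = 0.1262 + 0.4961 + 0.0528 + 0.3049 = 0.980

0.980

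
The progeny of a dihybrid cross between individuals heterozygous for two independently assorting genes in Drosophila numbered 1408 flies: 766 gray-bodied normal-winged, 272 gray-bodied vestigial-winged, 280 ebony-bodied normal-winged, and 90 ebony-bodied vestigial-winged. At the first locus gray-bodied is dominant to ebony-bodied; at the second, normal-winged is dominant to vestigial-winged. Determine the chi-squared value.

A dihybrid F₂ with independent assortment and complete dominance at both loci gives a 9:3:3:1 phenotypic ratio.
Total ratio parts = 16. Expected numbers out of 1408:
  gray-bodied normal-winged: 1408 × 9/16 = 792
  gray-bodied vestigial-winged: 1408 × 3/16 = 264
  ebony-bodied normal-winged: 1408 × 3/16 = 264
  ebony-bodied vestigial-winged: 1408 × 1/16 = 88
χ² = Σ (O − E)² / E
  gray-bodied normal-winged: (766 − 792)² / 792 = 0.8535
  gray-bodied vestigial-winged: (272 − 264)² / 264 = 0.2424
  ebony-bodied normal-winged: (280 − 264)² / 264 = 0.9697
  ebony-bodied vestigial-winged: (90 − 88)² / 88 = 0.0455
χ² = 0.8535 + 0.2424 + 0.9697 + 0.0455 = 2.1111 ≈ 2.111

2.111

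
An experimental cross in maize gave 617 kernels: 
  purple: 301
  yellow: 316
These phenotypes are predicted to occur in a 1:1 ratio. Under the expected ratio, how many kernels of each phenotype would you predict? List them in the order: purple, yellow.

Under the 1:1 hypothesis (Σ ratio = 2, N = 617):
  purple: 617 × 1/2 = 308.5
  yellow: 617 × 1/2 = 308.5

308.5, 308.5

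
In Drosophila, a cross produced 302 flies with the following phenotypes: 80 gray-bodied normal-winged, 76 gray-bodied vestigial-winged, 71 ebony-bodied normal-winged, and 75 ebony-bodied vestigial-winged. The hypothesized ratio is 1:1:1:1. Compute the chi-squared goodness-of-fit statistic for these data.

0.543

Total ratio parts = 4. Expected numbers out of 302:
  gray-bodied normal-winged: 302 × 1/4 = 75.5
  gray-bodied vestigial-winged: 302 × 1/4 = 75.5
  ebony-bodied normal-winged: 302 × 1/4 = 75.5
  ebony-bodied vestigial-winged: 302 × 1/4 = 75.5
χ² = Σ (O − E)² / E
  gray-bodied normal-winged: (80 − 75.5)² / 75.5 = 0.2682
  gray-bodied vestigial-winged: (76 − 75.5)² / 75.5 = 0.0033
  ebony-bodied normal-winged: (71 − 75.5)² / 75.5 = 0.2682
  ebony-bodied vestigial-winged: (75 − 75.5)² / 75.5 = 0.0033
χ² = 0.2682 + 0.0033 + 0.2682 + 0.0033 = 0.543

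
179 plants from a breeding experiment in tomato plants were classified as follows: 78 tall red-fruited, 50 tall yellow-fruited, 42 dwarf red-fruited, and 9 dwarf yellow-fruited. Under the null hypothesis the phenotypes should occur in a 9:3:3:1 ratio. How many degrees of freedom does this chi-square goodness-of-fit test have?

3

A goodness-of-fit test with 4 phenotype classes has df = 4 − 1 = 3.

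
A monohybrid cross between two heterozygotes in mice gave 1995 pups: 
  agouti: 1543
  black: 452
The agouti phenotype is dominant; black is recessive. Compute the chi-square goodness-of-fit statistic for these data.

5.843

For a monohybrid cross between heterozygotes with complete dominance, the expected phenotypic ratio is 3:1.
Total ratio parts = 4. Expected numbers out of 1995:
  agouti: 1995 × 3/4 = 1496.25
  black: 1995 × 1/4 = 498.75
χ² = Σ (O − E)² / E
  agouti: (1543 − 1496.25)² / 1496.25 = 1.4607
  black: (452 − 498.75)² / 498.75 = 4.3821
χ² = 1.4607 + 4.3821 = 5.8428 ≈ 5.843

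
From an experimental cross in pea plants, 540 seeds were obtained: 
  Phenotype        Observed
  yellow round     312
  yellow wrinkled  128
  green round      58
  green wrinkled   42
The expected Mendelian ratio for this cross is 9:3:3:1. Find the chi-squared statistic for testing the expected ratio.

27.783

Expected counts for N = 540 under a 9:3:3:1 ratio (total parts = 16):
  yellow round: 540 × 9/16 = 303.75
  yellow wrinkled: 540 × 3/16 = 101.25
  green round: 540 × 3/16 = 101.25
  green wrinkled: 540 × 1/16 = 33.75
χ² = Σ (O − E)² / E
  yellow round: (312 − 303.75)² / 303.75 = 0.2241
  yellow wrinkled: (128 − 101.25)² / 101.25 = 7.0673
  green round: (58 − 101.25)² / 101.25 = 18.4747
  green wrinkled: (42 − 33.75)² / 33.75 = 2.0167
χ² = 0.2241 + 7.0673 + 18.4747 + 2.0167 = 27.7828 ≈ 27.783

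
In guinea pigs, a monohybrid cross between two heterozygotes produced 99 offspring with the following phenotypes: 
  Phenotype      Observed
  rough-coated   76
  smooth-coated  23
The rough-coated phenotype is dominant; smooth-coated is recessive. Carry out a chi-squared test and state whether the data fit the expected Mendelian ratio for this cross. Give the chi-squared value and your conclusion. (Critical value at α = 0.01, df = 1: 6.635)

0.165; consistent

For a monohybrid cross between heterozygotes with complete dominance, the expected phenotypic ratio is 3:1.
Expected counts for N = 99 under a 3:1 ratio (total parts = 4):
  rough-coated: 99 × 3/4 = 74.25
  smooth-coated: 99 × 1/4 = 24.75
χ² = Σ (O − E)² / E
  rough-coated: (76 − 74.25)² / 74.25 = 0.0412
  smooth-coated: (23 − 24.75)² / 24.75 = 0.1237
χ² = 0.0412 + 0.1237 = 0.1649 ≈ 0.165
Degrees of freedom = 2 − 1 = 1; critical value at α = 0.01 is 6.635.
Since 0.165 < 6.635, we fail to reject the null hypothesis — the data are consistent with the 3:1 ratio.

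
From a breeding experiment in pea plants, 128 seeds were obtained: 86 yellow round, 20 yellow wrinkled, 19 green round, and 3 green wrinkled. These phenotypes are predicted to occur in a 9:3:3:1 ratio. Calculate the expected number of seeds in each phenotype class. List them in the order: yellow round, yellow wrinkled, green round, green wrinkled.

Under the 9:3:3:1 hypothesis (Σ ratio = 16, N = 128):
  yellow round: 128 × 9/16 = 72
  yellow wrinkled: 128 × 3/16 = 24
  green round: 128 × 3/16 = 24
  green wrinkled: 128 × 1/16 = 8

72, 24, 24, 8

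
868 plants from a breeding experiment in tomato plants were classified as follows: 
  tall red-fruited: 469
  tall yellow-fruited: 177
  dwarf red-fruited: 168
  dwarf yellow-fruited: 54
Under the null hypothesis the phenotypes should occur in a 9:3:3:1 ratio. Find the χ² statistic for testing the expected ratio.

The 9:3:3:1 ratio has 16 parts, so with N = 868 the expected counts are:
  tall red-fruited: 868 × 9/16 = 488.25
  tall yellow-fruited: 868 × 3/16 = 162.75
  dwarf red-fruited: 868 × 3/16 = 162.75
  dwarf yellow-fruited: 868 × 1/16 = 54.25
χ² = Σ (O − E)² / E
  tall red-fruited: (469 − 488.25)² / 488.25 = 0.7590
  tall yellow-fruited: (177 − 162.75)² / 162.75 = 1.2477
  dwarf red-fruited: (168 − 162.75)² / 162.75 = 0.1694
  dwarf yellow-fruited: (54 − 54.25)² / 54.25 = 0.0012
χ² = 0.7590 + 1.2477 + 0.1694 + 0.0012 = 2.1773 ≈ 2.177

2.177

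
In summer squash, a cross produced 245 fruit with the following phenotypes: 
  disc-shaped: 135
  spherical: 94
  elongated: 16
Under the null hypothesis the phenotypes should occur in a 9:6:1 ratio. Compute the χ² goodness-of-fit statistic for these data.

Under the 9:6:1 hypothesis (Σ ratio = 16, N = 245):
  disc-shaped: 245 × 9/16 = 137.8125
  spherical: 245 × 6/16 = 91.875
  elongated: 245 × 1/16 = 15.3125
χ² = Σ (O − E)² / E
  disc-shaped: (135 − 137.8125)² / 137.8125 = 0.0574
  spherical: (94 − 91.875)² / 91.875 = 0.0491
  elongated: (16 − 15.3125)² / 15.3125 = 0.0309
χ² = 0.0574 + 0.0491 + 0.0309 = 0.1374 ≈ 0.137

0.137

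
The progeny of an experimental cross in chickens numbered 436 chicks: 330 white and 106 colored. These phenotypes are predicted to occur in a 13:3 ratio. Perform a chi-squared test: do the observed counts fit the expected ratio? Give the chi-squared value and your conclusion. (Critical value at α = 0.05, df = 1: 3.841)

The 13:3 ratio has 16 parts, so with N = 436 the expected counts are:
  white: 436 × 13/16 = 354.25
  colored: 436 × 3/16 = 81.75
χ² = Σ (O − E)² / E
  white: (330 − 354.25)² / 354.25 = 1.6600
  colored: (106 − 81.75)² / 81.75 = 7.1934
χ² = 1.6600 + 7.1934 = 8.8534 ≈ 8.853
Degrees of freedom = 2 − 1 = 1; critical value at α = 0.05 is 3.841.
Since 8.853 > 3.841, we reject the null hypothesis — the data do not fit the 13:3 ratio.

8.853; not consistent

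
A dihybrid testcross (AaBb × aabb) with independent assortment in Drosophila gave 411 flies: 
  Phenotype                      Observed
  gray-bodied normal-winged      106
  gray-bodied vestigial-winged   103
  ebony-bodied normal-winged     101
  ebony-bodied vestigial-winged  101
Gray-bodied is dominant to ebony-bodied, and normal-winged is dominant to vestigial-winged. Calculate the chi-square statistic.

0.163

A dihybrid testcross with independent assortment gives a 1:1:1:1 ratio.
Under the 1:1:1:1 hypothesis (Σ ratio = 4, N = 411):
  gray-bodied normal-winged: 411 × 1/4 = 102.75
  gray-bodied vestigial-winged: 411 × 1/4 = 102.75
  ebony-bodied normal-winged: 411 × 1/4 = 102.75
  ebony-bodied vestigial-winged: 411 × 1/4 = 102.75
χ² = Σ (O − E)² / E
  gray-bodied normal-winged: (106 − 102.75)² / 102.75 = 0.1028
  gray-bodied vestigial-winged: (103 − 102.75)² / 102.75 = 0.0006
  ebony-bodied normal-winged: (101 − 102.75)² / 102.75 = 0.0298
  ebony-bodied vestigial-winged: (101 − 102.75)² / 102.75 = 0.0298
χ² = 0.1028 + 0.0006 + 0.0298 + 0.0298 = 0.163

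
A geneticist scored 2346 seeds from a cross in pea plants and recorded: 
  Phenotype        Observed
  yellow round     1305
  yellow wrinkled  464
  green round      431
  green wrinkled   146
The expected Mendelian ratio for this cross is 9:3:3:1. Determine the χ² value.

1.667

Total ratio parts = 16. Expected numbers out of 2346:
  yellow round: 2346 × 9/16 = 1319.625
  yellow wrinkled: 2346 × 3/16 = 439.875
  green round: 2346 × 3/16 = 439.875
  green wrinkled: 2346 × 1/16 = 146.625
χ² = Σ (O − E)² / E
  yellow round: (1305 − 1319.625)² / 1319.625 = 0.1621
  yellow wrinkled: (464 − 439.875)² / 439.875 = 1.3231
  green round: (431 − 439.875)² / 439.875 = 0.1791
  green wrinkled: (146 − 146.625)² / 146.625 = 0.0027
χ² = 0.1621 + 1.3231 + 0.1791 + 0.0027 = 1.667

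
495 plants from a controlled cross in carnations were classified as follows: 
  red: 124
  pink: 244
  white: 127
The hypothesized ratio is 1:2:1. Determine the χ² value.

0.135

Total ratio parts = 4. Expected numbers out of 495:
  red: 495 × 1/4 = 123.75
  pink: 495 × 2/4 = 247.5
  white: 495 × 1/4 = 123.75
χ² = Σ (O − E)² / E
  red: (124 − 123.75)² / 123.75 = 0.0005
  pink: (244 − 247.5)² / 247.5 = 0.0495
  white: (127 − 123.75)² / 123.75 = 0.0854
χ² = 0.0005 + 0.0495 + 0.0854 = 0.1354 ≈ 0.135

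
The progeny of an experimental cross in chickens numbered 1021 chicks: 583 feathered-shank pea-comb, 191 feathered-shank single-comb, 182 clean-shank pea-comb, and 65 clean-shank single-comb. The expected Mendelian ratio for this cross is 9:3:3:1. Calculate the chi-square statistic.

0.620

Expected counts for N = 1021 under a 9:3:3:1 ratio (total parts = 16):
  feathered-shank pea-comb: 1021 × 9/16 = 574.3125
  feathered-shank single-comb: 1021 × 3/16 = 191.4375
  clean-shank pea-comb: 1021 × 3/16 = 191.4375
  clean-shank single-comb: 1021 × 1/16 = 63.8125
χ² = Σ (O − E)² / E
  feathered-shank pea-comb: (583 − 574.3125)² / 574.3125 = 0.1314
  feathered-shank single-comb: (191 − 191.4375)² / 191.4375 = 0.0010
  clean-shank pea-comb: (182 − 191.4375)² / 191.4375 = 0.4653
  clean-shank single-comb: (65 − 63.8125)² / 63.8125 = 0.0221
χ² = 0.1314 + 0.0010 + 0.4653 + 0.0221 = 0.6198 ≈ 0.620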